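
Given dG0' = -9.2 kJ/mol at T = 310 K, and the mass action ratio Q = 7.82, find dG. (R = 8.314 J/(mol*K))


dG = dG0' + RT * ln(Q) / 1000
dG = -9.2 + 8.314 * 310 * ln(7.82) / 1000
dG = -3.8992 kJ/mol

-3.8992 kJ/mol


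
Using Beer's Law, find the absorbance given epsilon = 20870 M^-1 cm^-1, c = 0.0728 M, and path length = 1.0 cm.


A = epsilon * c * l
A = 20870 * 0.0728 * 1.0
A = 1519.336

1519.336


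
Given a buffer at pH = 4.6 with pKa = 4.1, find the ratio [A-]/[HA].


[A-]/[HA] = 10^(pH - pKa)
= 10^(4.6 - 4.1)
= 3.1623

3.1623


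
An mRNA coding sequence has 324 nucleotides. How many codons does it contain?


codons = nucleotides / 3
codons = 324 / 3 = 108

108


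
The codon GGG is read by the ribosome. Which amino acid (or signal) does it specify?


Standard genetic code lookup.
Codon GGG -> Gly

Gly


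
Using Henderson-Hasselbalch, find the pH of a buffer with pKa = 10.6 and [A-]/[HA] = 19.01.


pH = pKa + log10([A-]/[HA])
pH = 10.6 + log10(19.01)
pH = 11.879

11.879


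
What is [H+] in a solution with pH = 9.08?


[H+] = 10^(-pH)
[H+] = 10^(-9.08)
[H+] = 8.318e-10 M

8.318e-10 M


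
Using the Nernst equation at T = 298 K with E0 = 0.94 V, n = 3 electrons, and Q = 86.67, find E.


E = E0 - (RT/nF) * ln(Q)
E = 0.94 - (8.314 * 298 / (3 * 96485)) * ln(86.67)
E = 0.9018 V

0.9018 V


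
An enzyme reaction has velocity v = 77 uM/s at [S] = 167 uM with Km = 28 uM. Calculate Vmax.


Vmax = v * (Km + [S]) / [S]
Vmax = 77 * (28 + 167) / 167
Vmax = 89.9102 uM/s

89.9102 uM/s


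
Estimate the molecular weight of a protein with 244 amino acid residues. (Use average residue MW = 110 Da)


MW = n_residues * 110 Da
MW = 244 * 110
MW = 26840 Da

26840 Da


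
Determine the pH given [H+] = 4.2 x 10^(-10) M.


pH = -log10([H+])
pH = -log10(4.2 x 10^(-10))
pH = 9.3768

9.3768


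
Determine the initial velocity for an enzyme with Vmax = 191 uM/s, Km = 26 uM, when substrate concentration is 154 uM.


v = Vmax * [S] / (Km + [S])
v = 191 * 154 / (26 + 154)
v = 163.4111 uM/s

163.4111 uM/s


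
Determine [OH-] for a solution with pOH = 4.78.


[OH-] = 10^(-pOH)
[OH-] = 10^(-4.78)
[OH-] = 1.660e-05 M

1.660e-05 M


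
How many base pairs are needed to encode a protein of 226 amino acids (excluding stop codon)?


Each amino acid = 1 codon = 3 bp
bp = 226 * 3 = 678 bp

678 bp


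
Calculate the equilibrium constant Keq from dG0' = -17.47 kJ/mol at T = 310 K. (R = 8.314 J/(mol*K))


Keq = exp(-dG0 * 1000 / (R * T))
Keq = exp(-(-17.47) * 1000 / (8.314 * 310))
Keq = 878.5794

878.5794


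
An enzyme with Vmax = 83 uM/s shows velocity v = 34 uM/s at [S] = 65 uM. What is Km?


Km = [S] * (Vmax - v) / v
Km = 65 * (83 - 34) / 34
Km = 93.6765 uM

93.6765 uM


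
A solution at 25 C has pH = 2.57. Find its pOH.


pOH = 14 - pH
pOH = 14 - 2.57
pOH = 11.43

11.43


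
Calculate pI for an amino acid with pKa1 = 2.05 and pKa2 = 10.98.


pI = (pKa1 + pKa2) / 2
pI = (2.05 + 10.98) / 2
pI = 6.515

6.515


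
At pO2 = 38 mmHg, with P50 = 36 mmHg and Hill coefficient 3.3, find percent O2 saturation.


Y = pO2^n / (P50^n + pO2^n)
Y = 38^3.3 / (36^3.3 + 38^3.3)
Y = 54.45%

54.45%


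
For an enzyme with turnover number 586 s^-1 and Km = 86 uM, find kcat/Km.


Catalytic efficiency = kcat / Km
= 586 / 86
= 6.814 uM^-1*s^-1

6.814 uM^-1*s^-1


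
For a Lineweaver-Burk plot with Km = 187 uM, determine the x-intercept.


x-intercept = -1/Km
= -1/187
= -0.0053 1/uM

-0.0053 1/uM


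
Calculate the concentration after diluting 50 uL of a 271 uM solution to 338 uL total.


C2 = C1 * V1 / V2
C2 = 271 * 50 / 338
C2 = 40.0888 uM

40.0888 uM


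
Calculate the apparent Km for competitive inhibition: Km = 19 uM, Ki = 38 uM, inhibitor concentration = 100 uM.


Km_app = Km * (1 + [I]/Ki)
Km_app = 19 * (1 + 100/38)
Km_app = 69.0 uM

69.0 uM


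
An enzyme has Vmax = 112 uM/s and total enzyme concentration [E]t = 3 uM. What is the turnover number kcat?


kcat = Vmax / [E]t
kcat = 112 / 3
kcat = 37.3333 s^-1

37.3333 s^-1


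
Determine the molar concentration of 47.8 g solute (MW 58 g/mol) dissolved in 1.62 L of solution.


C = (mass / MW) / volume
C = (47.8 / 58) / 1.62
C = 0.5087 M

0.5087 M


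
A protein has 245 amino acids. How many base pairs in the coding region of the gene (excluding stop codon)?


Each amino acid = 1 codon = 3 bp
bp = 245 * 3 = 735 bp

735 bp


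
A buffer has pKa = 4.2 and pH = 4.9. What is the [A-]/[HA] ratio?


[A-]/[HA] = 10^(pH - pKa)
= 10^(4.9 - 4.2)
= 5.0119

5.0119


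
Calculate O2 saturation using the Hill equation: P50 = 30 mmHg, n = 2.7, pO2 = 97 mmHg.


Y = pO2^n / (P50^n + pO2^n)
Y = 97^2.7 / (30^2.7 + 97^2.7)
Y = 95.96%

95.96%


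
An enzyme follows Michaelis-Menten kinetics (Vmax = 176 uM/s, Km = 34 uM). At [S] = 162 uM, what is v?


v = Vmax * [S] / (Km + [S])
v = 176 * 162 / (34 + 162)
v = 145.4694 uM/s

145.4694 uM/s


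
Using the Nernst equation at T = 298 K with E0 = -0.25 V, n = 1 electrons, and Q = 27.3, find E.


E = E0 - (RT/nF) * ln(Q)
E = -0.25 - (8.314 * 298 / (1 * 96485)) * ln(27.3)
E = -0.3349 V

-0.3349 V


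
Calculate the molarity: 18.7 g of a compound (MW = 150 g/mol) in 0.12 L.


C = (mass / MW) / volume
C = (18.7 / 150) / 0.12
C = 1.0389 M

1.0389 M


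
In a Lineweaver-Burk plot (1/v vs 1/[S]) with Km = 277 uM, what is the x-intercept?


x-intercept = -1/Km
= -1/277
= -0.0036 1/uM

-0.0036 1/uM


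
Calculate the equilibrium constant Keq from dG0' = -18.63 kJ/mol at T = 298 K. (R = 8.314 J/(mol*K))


Keq = exp(-dG0 * 1000 / (R * T))
Keq = exp(-(-18.63) * 1000 / (8.314 * 298))
Keq = 1843.5689

1843.5689


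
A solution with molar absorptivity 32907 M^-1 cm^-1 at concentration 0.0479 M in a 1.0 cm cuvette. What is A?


A = epsilon * c * l
A = 32907 * 0.0479 * 1.0
A = 1576.2453

1576.2453


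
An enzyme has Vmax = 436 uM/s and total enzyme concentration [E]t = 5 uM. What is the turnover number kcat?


kcat = Vmax / [E]t
kcat = 436 / 5
kcat = 87.2 s^-1

87.2 s^-1


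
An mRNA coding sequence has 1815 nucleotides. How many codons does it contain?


codons = nucleotides / 3
codons = 1815 / 3 = 605

605


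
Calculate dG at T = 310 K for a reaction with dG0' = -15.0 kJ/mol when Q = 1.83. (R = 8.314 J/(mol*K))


dG = dG0' + RT * ln(Q) / 1000
dG = -15.0 + 8.314 * 310 * ln(1.83) / 1000
dG = -13.4425 kJ/mol

-13.4425 kJ/mol


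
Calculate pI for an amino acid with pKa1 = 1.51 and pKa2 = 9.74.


pI = (pKa1 + pKa2) / 2
pI = (1.51 + 9.74) / 2
pI = 5.625

5.625


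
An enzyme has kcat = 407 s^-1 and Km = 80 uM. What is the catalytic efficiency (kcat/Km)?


Catalytic efficiency = kcat / Km
= 407 / 80
= 5.0875 uM^-1*s^-1

5.0875 uM^-1*s^-1


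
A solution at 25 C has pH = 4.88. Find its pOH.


pOH = 14 - pH
pOH = 14 - 4.88
pOH = 9.12

9.12


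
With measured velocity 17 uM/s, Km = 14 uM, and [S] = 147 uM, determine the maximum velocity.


Vmax = v * (Km + [S]) / [S]
Vmax = 17 * (14 + 147) / 147
Vmax = 18.619 uM/s

18.619 uM/s


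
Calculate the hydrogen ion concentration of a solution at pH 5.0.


[H+] = 10^(-pH)
[H+] = 10^(-5.0)
[H+] = 1.000e-05 M

1.000e-05 M


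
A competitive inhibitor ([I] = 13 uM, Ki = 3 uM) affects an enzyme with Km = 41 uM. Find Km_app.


Km_app = Km * (1 + [I]/Ki)
Km_app = 41 * (1 + 13/3)
Km_app = 218.6667 uM

218.6667 uM


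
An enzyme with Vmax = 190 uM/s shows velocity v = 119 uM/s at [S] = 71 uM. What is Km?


Km = [S] * (Vmax - v) / v
Km = 71 * (190 - 119) / 119
Km = 42.3613 uM

42.3613 uM


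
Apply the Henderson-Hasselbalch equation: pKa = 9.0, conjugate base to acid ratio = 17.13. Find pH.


pH = pKa + log10([A-]/[HA])
pH = 9.0 + log10(17.13)
pH = 10.2338

10.2338


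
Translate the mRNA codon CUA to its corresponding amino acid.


Standard genetic code lookup.
Codon CUA -> Leu

Leu


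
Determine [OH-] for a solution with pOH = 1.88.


[OH-] = 10^(-pOH)
[OH-] = 10^(-1.88)
[OH-] = 0.0132 M

0.0132 M


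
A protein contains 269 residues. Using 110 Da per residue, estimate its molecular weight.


MW = n_residues * 110 Da
MW = 269 * 110
MW = 29590 Da

29590 Da


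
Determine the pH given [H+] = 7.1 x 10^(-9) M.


pH = -log10([H+])
pH = -log10(7.1 x 10^(-9))
pH = 8.1487

8.1487


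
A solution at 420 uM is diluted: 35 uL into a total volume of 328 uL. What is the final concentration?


C2 = C1 * V1 / V2
C2 = 420 * 35 / 328
C2 = 44.8171 uM

44.8171 uM


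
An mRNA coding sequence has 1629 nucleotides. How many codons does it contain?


codons = nucleotides / 3
codons = 1629 / 3 = 543

543


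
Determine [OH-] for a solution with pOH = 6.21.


[OH-] = 10^(-pOH)
[OH-] = 10^(-6.21)
[OH-] = 6.166e-07 M

6.166e-07 M


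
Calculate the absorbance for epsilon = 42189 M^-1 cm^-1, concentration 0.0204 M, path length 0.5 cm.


A = epsilon * c * l
A = 42189 * 0.0204 * 0.5
A = 430.3278

430.3278


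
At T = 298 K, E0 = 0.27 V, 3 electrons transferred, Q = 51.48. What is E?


E = E0 - (RT/nF) * ln(Q)
E = 0.27 - (8.314 * 298 / (3 * 96485)) * ln(51.48)
E = 0.2363 V

0.2363 V


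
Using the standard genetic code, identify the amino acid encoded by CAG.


Standard genetic code lookup.
Codon CAG -> Gln

Gln


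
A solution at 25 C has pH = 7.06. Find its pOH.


pOH = 14 - pH
pOH = 14 - 7.06
pOH = 6.94

6.94


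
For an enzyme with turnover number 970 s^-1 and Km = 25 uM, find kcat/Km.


Catalytic efficiency = kcat / Km
= 970 / 25
= 38.8 uM^-1*s^-1

38.8 uM^-1*s^-1


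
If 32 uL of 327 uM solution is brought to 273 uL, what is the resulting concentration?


C2 = C1 * V1 / V2
C2 = 327 * 32 / 273
C2 = 38.3297 uM

38.3297 uM


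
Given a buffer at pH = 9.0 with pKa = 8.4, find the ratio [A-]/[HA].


[A-]/[HA] = 10^(pH - pKa)
= 10^(9.0 - 8.4)
= 3.9811

3.9811


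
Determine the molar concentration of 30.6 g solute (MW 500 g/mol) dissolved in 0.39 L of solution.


C = (mass / MW) / volume
C = (30.6 / 500) / 0.39
C = 0.1569 M

0.1569 M


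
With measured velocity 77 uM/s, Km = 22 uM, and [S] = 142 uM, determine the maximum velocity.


Vmax = v * (Km + [S]) / [S]
Vmax = 77 * (22 + 142) / 142
Vmax = 88.9296 uM/s

88.9296 uM/s


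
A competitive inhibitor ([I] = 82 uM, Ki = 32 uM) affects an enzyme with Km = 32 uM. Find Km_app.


Km_app = Km * (1 + [I]/Ki)
Km_app = 32 * (1 + 82/32)
Km_app = 114.0 uM

114.0 uM


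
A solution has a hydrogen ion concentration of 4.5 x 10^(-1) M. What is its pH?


pH = -log10([H+])
pH = -log10(4.5 x 10^(-1))
pH = 0.3468

0.3468


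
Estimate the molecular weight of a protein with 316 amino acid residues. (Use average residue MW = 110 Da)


MW = n_residues * 110 Da
MW = 316 * 110
MW = 34760 Da

34760 Da


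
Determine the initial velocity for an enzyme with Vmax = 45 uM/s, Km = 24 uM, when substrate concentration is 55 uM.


v = Vmax * [S] / (Km + [S])
v = 45 * 55 / (24 + 55)
v = 31.3291 uM/s

31.3291 uM/s


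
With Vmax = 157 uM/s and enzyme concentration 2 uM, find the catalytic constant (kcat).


kcat = Vmax / [E]t
kcat = 157 / 2
kcat = 78.5 s^-1

78.5 s^-1


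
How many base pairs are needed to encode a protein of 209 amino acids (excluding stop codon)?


Each amino acid = 1 codon = 3 bp
bp = 209 * 3 = 627 bp

627 bp


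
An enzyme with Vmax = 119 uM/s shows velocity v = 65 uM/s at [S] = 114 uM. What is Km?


Km = [S] * (Vmax - v) / v
Km = 114 * (119 - 65) / 65
Km = 94.7077 uM

94.7077 uM


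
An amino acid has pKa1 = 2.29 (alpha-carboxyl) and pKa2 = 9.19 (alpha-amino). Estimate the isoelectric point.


pI = (pKa1 + pKa2) / 2
pI = (2.29 + 9.19) / 2
pI = 5.74

5.74


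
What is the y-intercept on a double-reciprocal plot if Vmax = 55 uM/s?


y-intercept = 1/Vmax
= 1/55
= 0.0182 s/uM

0.0182 s/uM


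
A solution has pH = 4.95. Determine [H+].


[H+] = 10^(-pH)
[H+] = 10^(-4.95)
[H+] = 1.122e-05 M

1.122e-05 M


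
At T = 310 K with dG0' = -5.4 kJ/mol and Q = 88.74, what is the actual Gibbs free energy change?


dG = dG0' + RT * ln(Q) / 1000
dG = -5.4 + 8.314 * 310 * ln(88.74) / 1000
dG = 6.1612 kJ/mol

6.1612 kJ/mol


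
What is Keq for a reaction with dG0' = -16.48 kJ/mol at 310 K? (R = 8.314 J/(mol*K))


Keq = exp(-dG0 * 1000 / (R * T))
Keq = exp(-(-16.48) * 1000 / (8.314 * 310))
Keq = 598.3581

598.3581


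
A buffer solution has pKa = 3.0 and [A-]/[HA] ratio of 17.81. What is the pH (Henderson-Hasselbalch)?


pH = pKa + log10([A-]/[HA])
pH = 3.0 + log10(17.81)
pH = 4.2507

4.2507


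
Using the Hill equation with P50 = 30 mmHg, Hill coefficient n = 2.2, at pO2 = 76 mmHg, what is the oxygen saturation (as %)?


Y = pO2^n / (P50^n + pO2^n)
Y = 76^2.2 / (30^2.2 + 76^2.2)
Y = 88.54%

88.54%


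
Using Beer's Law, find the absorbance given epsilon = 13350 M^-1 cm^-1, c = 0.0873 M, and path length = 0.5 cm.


A = epsilon * c * l
A = 13350 * 0.0873 * 0.5
A = 582.7275

582.7275


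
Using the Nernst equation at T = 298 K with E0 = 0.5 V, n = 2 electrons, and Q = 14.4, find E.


E = E0 - (RT/nF) * ln(Q)
E = 0.5 - (8.314 * 298 / (2 * 96485)) * ln(14.4)
E = 0.4658 V

0.4658 V


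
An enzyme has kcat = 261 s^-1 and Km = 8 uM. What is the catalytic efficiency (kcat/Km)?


Catalytic efficiency = kcat / Km
= 261 / 8
= 32.625 uM^-1*s^-1

32.625 uM^-1*s^-1


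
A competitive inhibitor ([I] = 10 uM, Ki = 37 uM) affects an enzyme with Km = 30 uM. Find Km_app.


Km_app = Km * (1 + [I]/Ki)
Km_app = 30 * (1 + 10/37)
Km_app = 38.1081 uM

38.1081 uM


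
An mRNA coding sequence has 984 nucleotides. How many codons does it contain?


codons = nucleotides / 3
codons = 984 / 3 = 328

328


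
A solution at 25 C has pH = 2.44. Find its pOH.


pOH = 14 - pH
pOH = 14 - 2.44
pOH = 11.56

11.56


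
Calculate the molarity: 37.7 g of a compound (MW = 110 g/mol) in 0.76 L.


C = (mass / MW) / volume
C = (37.7 / 110) / 0.76
C = 0.451 M

0.451 M


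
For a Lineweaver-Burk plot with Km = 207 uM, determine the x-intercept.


x-intercept = -1/Km
= -1/207
= -0.0048 1/uM

-0.0048 1/uM


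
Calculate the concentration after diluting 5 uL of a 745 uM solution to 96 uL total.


C2 = C1 * V1 / V2
C2 = 745 * 5 / 96
C2 = 38.8021 uM

38.8021 uM


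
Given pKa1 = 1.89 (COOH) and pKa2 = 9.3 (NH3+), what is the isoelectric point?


pI = (pKa1 + pKa2) / 2
pI = (1.89 + 9.3) / 2
pI = 5.595

5.595


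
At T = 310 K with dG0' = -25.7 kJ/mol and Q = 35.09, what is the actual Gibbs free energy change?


dG = dG0' + RT * ln(Q) / 1000
dG = -25.7 + 8.314 * 310 * ln(35.09) / 1000
dG = -16.53 kJ/mol

-16.53 kJ/mol


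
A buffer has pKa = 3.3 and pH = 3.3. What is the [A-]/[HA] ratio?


[A-]/[HA] = 10^(pH - pKa)
= 10^(3.3 - 3.3)
= 1.0

1.0


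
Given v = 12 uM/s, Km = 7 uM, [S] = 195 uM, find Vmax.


Vmax = v * (Km + [S]) / [S]
Vmax = 12 * (7 + 195) / 195
Vmax = 12.4308 uM/s

12.4308 uM/s


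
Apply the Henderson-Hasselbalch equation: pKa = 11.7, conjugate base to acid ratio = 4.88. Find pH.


pH = pKa + log10([A-]/[HA])
pH = 11.7 + log10(4.88)
pH = 12.3884

12.3884


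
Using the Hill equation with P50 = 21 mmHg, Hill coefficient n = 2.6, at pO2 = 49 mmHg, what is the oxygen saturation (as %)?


Y = pO2^n / (P50^n + pO2^n)
Y = 49^2.6 / (21^2.6 + 49^2.6)
Y = 90.05%

90.05%


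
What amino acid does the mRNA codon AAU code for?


Standard genetic code lookup.
Codon AAU -> Asn

Asn


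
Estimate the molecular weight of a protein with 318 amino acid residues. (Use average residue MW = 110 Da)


MW = n_residues * 110 Da
MW = 318 * 110
MW = 34980 Da

34980 Da


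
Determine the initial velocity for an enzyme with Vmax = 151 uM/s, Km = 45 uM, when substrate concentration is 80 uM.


v = Vmax * [S] / (Km + [S])
v = 151 * 80 / (45 + 80)
v = 96.64 uM/s

96.64 uM/s


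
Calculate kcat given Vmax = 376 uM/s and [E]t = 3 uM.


kcat = Vmax / [E]t
kcat = 376 / 3
kcat = 125.3333 s^-1

125.3333 s^-1


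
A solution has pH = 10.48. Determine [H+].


[H+] = 10^(-pH)
[H+] = 10^(-10.48)
[H+] = 3.311e-11 M

3.311e-11 M


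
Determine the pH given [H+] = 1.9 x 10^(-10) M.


pH = -log10([H+])
pH = -log10(1.9 x 10^(-10))
pH = 9.7212

9.7212


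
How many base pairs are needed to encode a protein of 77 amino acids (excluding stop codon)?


Each amino acid = 1 codon = 3 bp
bp = 77 * 3 = 231 bp

231 bp


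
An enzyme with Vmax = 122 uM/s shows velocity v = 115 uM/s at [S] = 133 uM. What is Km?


Km = [S] * (Vmax - v) / v
Km = 133 * (122 - 115) / 115
Km = 8.0957 uM

8.0957 uM


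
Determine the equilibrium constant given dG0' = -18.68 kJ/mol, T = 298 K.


Keq = exp(-dG0 * 1000 / (R * T))
Keq = exp(-(-18.68) * 1000 / (8.314 * 298))
Keq = 1881.152

1881.152


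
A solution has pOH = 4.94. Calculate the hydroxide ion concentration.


[OH-] = 10^(-pOH)
[OH-] = 10^(-4.94)
[OH-] = 1.148e-05 M

1.148e-05 M


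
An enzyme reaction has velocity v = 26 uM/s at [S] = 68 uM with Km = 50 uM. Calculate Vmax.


Vmax = v * (Km + [S]) / [S]
Vmax = 26 * (50 + 68) / 68
Vmax = 45.1176 uM/s

45.1176 uM/s


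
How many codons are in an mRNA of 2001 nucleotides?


codons = nucleotides / 3
codons = 2001 / 3 = 667

667


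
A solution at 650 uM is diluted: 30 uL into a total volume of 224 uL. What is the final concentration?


C2 = C1 * V1 / V2
C2 = 650 * 30 / 224
C2 = 87.0536 uM

87.0536 uM


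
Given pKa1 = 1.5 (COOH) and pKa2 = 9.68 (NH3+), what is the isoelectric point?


pI = (pKa1 + pKa2) / 2
pI = (1.5 + 9.68) / 2
pI = 5.59

5.59


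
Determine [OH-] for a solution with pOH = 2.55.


[OH-] = 10^(-pOH)
[OH-] = 10^(-2.55)
[OH-] = 0.0028 M

0.0028 M


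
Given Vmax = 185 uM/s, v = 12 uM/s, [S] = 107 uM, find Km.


Km = [S] * (Vmax - v) / v
Km = 107 * (185 - 12) / 12
Km = 1542.5833 uM

1542.5833 uM


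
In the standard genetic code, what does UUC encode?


Standard genetic code lookup.
Codon UUC -> Phe

Phe


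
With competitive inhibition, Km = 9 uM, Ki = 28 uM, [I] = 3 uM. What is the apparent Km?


Km_app = Km * (1 + [I]/Ki)
Km_app = 9 * (1 + 3/28)
Km_app = 9.9643 uM

9.9643 uM


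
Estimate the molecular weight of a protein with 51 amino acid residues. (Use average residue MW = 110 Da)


MW = n_residues * 110 Da
MW = 51 * 110
MW = 5610 Da

5610 Da


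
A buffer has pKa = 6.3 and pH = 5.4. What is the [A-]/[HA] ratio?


[A-]/[HA] = 10^(pH - pKa)
= 10^(5.4 - 6.3)
= 0.1259

0.1259


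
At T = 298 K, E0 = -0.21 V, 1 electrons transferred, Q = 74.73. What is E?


E = E0 - (RT/nF) * ln(Q)
E = -0.21 - (8.314 * 298 / (1 * 96485)) * ln(74.73)
E = -0.3208 V

-0.3208 V


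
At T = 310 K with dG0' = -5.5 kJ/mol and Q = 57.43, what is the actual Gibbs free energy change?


dG = dG0' + RT * ln(Q) / 1000
dG = -5.5 + 8.314 * 310 * ln(57.43) / 1000
dG = 4.9397 kJ/mol

4.9397 kJ/mol


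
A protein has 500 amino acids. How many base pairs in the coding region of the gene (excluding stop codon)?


Each amino acid = 1 codon = 3 bp
bp = 500 * 3 = 1500 bp

1500 bp


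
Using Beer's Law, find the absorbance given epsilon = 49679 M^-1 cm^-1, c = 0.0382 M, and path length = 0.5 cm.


A = epsilon * c * l
A = 49679 * 0.0382 * 0.5
A = 948.8689

948.8689


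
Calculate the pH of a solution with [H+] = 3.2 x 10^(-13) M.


pH = -log10([H+])
pH = -log10(3.2 x 10^(-13))
pH = 12.4949

12.4949


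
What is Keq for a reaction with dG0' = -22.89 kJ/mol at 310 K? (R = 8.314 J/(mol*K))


Keq = exp(-dG0 * 1000 / (R * T))
Keq = exp(-(-22.89) * 1000 / (8.314 * 310))
Keq = 7195.7774

7195.7774


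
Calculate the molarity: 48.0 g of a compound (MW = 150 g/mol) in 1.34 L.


C = (mass / MW) / volume
C = (48.0 / 150) / 1.34
C = 0.2388 M

0.2388 M


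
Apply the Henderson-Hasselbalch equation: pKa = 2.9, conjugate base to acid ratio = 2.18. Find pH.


pH = pKa + log10([A-]/[HA])
pH = 2.9 + log10(2.18)
pH = 3.2385

3.2385


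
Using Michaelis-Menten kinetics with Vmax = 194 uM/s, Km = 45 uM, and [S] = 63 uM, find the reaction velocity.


v = Vmax * [S] / (Km + [S])
v = 194 * 63 / (45 + 63)
v = 113.1667 uM/s

113.1667 uM/s


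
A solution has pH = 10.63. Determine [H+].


[H+] = 10^(-pH)
[H+] = 10^(-10.63)
[H+] = 2.344e-11 M

2.344e-11 M


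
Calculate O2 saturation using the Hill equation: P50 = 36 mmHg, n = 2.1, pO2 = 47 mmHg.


Y = pO2^n / (P50^n + pO2^n)
Y = 47^2.1 / (36^2.1 + 47^2.1)
Y = 63.64%

63.64%


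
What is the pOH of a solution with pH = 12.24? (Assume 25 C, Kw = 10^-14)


pOH = 14 - pH
pOH = 14 - 12.24
pOH = 1.76

1.76


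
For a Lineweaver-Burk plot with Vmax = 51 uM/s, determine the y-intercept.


y-intercept = 1/Vmax
= 1/51
= 0.0196 s/uM

0.0196 s/uM


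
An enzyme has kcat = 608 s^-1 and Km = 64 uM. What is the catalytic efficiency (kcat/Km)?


Catalytic efficiency = kcat / Km
= 608 / 64
= 9.5 uM^-1*s^-1

9.5 uM^-1*s^-1


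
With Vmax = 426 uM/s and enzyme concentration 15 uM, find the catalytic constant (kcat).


kcat = Vmax / [E]t
kcat = 426 / 15
kcat = 28.4 s^-1

28.4 s^-1


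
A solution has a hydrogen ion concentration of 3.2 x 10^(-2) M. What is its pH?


pH = -log10([H+])
pH = -log10(3.2 x 10^(-2))
pH = 1.4949

1.4949


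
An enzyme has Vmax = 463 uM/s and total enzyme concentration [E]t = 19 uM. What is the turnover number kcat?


kcat = Vmax / [E]t
kcat = 463 / 19
kcat = 24.3684 s^-1

24.3684 s^-1


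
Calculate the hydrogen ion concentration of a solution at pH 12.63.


[H+] = 10^(-pH)
[H+] = 10^(-12.63)
[H+] = 2.344e-13 M

2.344e-13 M


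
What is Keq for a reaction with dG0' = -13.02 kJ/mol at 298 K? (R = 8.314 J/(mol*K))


Keq = exp(-dG0 * 1000 / (R * T))
Keq = exp(-(-13.02) * 1000 / (8.314 * 298))
Keq = 191.5493

191.5493


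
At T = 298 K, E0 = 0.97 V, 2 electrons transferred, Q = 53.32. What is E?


E = E0 - (RT/nF) * ln(Q)
E = 0.97 - (8.314 * 298 / (2 * 96485)) * ln(53.32)
E = 0.9189 V

0.9189 V


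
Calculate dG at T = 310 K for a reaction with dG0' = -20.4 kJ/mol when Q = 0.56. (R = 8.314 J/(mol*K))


dG = dG0' + RT * ln(Q) / 1000
dG = -20.4 + 8.314 * 310 * ln(0.56) / 1000
dG = -21.8944 kJ/mol

-21.8944 kJ/mol


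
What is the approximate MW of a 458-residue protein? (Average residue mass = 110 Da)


MW = n_residues * 110 Da
MW = 458 * 110
MW = 50380 Da

50380 Da


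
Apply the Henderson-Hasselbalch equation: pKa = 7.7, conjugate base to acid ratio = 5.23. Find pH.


pH = pKa + log10([A-]/[HA])
pH = 7.7 + log10(5.23)
pH = 8.4185

8.4185


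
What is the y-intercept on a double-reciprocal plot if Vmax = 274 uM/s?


y-intercept = 1/Vmax
= 1/274
= 0.0036 s/uM

0.0036 s/uM


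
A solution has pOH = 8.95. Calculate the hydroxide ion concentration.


[OH-] = 10^(-pOH)
[OH-] = 10^(-8.95)
[OH-] = 1.122e-09 M

1.122e-09 M


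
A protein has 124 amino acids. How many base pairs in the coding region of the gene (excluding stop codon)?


Each amino acid = 1 codon = 3 bp
bp = 124 * 3 = 372 bp

372 bp


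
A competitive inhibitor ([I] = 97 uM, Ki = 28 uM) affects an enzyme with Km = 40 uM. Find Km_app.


Km_app = Km * (1 + [I]/Ki)
Km_app = 40 * (1 + 97/28)
Km_app = 178.5714 uM

178.5714 uM


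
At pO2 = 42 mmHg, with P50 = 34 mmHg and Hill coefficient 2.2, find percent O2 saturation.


Y = pO2^n / (P50^n + pO2^n)
Y = 42^2.2 / (34^2.2 + 42^2.2)
Y = 61.42%

61.42%


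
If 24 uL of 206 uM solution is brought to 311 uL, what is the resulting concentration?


C2 = C1 * V1 / V2
C2 = 206 * 24 / 311
C2 = 15.8971 uM

15.8971 uM


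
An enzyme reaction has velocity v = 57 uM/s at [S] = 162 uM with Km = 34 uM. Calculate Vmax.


Vmax = v * (Km + [S]) / [S]
Vmax = 57 * (34 + 162) / 162
Vmax = 68.963 uM/s

68.963 uM/s


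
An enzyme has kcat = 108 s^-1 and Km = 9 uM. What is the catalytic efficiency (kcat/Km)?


Catalytic efficiency = kcat / Km
= 108 / 9
= 12.0 uM^-1*s^-1

12.0 uM^-1*s^-1


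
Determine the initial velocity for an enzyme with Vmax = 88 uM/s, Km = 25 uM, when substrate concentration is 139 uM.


v = Vmax * [S] / (Km + [S])
v = 88 * 139 / (25 + 139)
v = 74.5854 uM/s

74.5854 uM/s


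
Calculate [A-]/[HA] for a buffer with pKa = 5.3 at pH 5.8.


[A-]/[HA] = 10^(pH - pKa)
= 10^(5.8 - 5.3)
= 3.1623

3.1623


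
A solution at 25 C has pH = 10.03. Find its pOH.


pOH = 14 - pH
pOH = 14 - 10.03
pOH = 3.97

3.97


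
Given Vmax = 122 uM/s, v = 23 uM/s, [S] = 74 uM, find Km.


Km = [S] * (Vmax - v) / v
Km = 74 * (122 - 23) / 23
Km = 318.5217 uM

318.5217 uM


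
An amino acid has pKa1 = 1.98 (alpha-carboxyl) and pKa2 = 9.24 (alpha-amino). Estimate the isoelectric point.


pI = (pKa1 + pKa2) / 2
pI = (1.98 + 9.24) / 2
pI = 5.61

5.61


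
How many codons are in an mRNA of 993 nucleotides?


codons = nucleotides / 3
codons = 993 / 3 = 331

331


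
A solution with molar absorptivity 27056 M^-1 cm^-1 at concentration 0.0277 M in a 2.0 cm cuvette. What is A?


A = epsilon * c * l
A = 27056 * 0.0277 * 2.0
A = 1498.9024

1498.9024


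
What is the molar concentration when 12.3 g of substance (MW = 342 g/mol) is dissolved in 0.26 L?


C = (mass / MW) / volume
C = (12.3 / 342) / 0.26
C = 0.1383 M

0.1383 M


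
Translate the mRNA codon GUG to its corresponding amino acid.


Standard genetic code lookup.
Codon GUG -> Val

Val


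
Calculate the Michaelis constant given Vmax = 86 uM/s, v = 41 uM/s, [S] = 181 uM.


Km = [S] * (Vmax - v) / v
Km = 181 * (86 - 41) / 41
Km = 198.6585 uM

198.6585 uM


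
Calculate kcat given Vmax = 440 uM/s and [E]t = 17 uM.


kcat = Vmax / [E]t
kcat = 440 / 17
kcat = 25.8824 s^-1

25.8824 s^-1


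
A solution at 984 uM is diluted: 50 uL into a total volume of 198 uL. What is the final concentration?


C2 = C1 * V1 / V2
C2 = 984 * 50 / 198
C2 = 248.4848 uM

248.4848 uM


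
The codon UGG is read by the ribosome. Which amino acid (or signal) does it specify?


Standard genetic code lookup.
Codon UGG -> Trp

Trp


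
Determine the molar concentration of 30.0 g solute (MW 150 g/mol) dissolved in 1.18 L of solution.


C = (mass / MW) / volume
C = (30.0 / 150) / 1.18
C = 0.1695 M

0.1695 M


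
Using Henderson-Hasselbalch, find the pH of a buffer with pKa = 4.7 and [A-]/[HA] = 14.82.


pH = pKa + log10([A-]/[HA])
pH = 4.7 + log10(14.82)
pH = 5.8708

5.8708


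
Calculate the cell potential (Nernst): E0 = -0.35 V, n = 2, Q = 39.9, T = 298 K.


E = E0 - (RT/nF) * ln(Q)
E = -0.35 - (8.314 * 298 / (2 * 96485)) * ln(39.9)
E = -0.3973 V

-0.3973 V


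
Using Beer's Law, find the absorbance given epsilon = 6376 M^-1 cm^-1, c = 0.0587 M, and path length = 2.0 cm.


A = epsilon * c * l
A = 6376 * 0.0587 * 2.0
A = 748.5424

748.5424


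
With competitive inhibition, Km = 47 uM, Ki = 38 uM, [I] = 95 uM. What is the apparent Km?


Km_app = Km * (1 + [I]/Ki)
Km_app = 47 * (1 + 95/38)
Km_app = 164.5 uM

164.5 uM


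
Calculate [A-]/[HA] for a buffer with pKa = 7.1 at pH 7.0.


[A-]/[HA] = 10^(pH - pKa)
= 10^(7.0 - 7.1)
= 0.7943

0.7943


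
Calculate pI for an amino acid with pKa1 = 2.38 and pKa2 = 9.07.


pI = (pKa1 + pKa2) / 2
pI = (2.38 + 9.07) / 2
pI = 5.725

5.725


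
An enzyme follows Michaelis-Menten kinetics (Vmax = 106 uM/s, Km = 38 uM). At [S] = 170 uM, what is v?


v = Vmax * [S] / (Km + [S])
v = 106 * 170 / (38 + 170)
v = 86.6346 uM/s

86.6346 uM/s


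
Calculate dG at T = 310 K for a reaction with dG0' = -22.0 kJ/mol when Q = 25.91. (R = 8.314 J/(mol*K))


dG = dG0' + RT * ln(Q) / 1000
dG = -22.0 + 8.314 * 310 * ln(25.91) / 1000
dG = -13.6117 kJ/mol

-13.6117 kJ/mol


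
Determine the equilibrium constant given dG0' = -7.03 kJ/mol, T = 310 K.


Keq = exp(-dG0 * 1000 / (R * T))
Keq = exp(-(-7.03) * 1000 / (8.314 * 310))
Keq = 15.2964

15.2964


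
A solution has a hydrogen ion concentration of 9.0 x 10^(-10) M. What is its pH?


pH = -log10([H+])
pH = -log10(9.0 x 10^(-10))
pH = 9.0458

9.0458


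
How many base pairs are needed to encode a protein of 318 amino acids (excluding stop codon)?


Each amino acid = 1 codon = 3 bp
bp = 318 * 3 = 954 bp

954 bp


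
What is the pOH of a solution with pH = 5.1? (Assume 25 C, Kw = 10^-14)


pOH = 14 - pH
pOH = 14 - 5.1
pOH = 8.9

8.9


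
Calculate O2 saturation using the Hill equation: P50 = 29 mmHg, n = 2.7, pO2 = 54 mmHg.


Y = pO2^n / (P50^n + pO2^n)
Y = 54^2.7 / (29^2.7 + 54^2.7)
Y = 84.27%

84.27%


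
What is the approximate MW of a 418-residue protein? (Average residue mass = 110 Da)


MW = n_residues * 110 Da
MW = 418 * 110
MW = 45980 Da

45980 Da


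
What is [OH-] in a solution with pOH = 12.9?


[OH-] = 10^(-pOH)
[OH-] = 10^(-12.9)
[OH-] = 1.259e-13 M

1.259e-13 M


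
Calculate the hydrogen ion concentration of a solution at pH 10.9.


[H+] = 10^(-pH)
[H+] = 10^(-10.9)
[H+] = 1.259e-11 M

1.259e-11 M


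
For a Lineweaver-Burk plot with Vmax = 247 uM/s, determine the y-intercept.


y-intercept = 1/Vmax
= 1/247
= 0.004 s/uM

0.004 s/uM


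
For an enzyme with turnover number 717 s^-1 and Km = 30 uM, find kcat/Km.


Catalytic efficiency = kcat / Km
= 717 / 30
= 23.9 uM^-1*s^-1

23.9 uM^-1*s^-1


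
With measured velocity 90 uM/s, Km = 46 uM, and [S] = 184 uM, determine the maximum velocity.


Vmax = v * (Km + [S]) / [S]
Vmax = 90 * (46 + 184) / 184
Vmax = 112.5 uM/s

112.5 uM/s


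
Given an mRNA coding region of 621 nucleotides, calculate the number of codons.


codons = nucleotides / 3
codons = 621 / 3 = 207

207


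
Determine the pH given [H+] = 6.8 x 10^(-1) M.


pH = -log10([H+])
pH = -log10(6.8 x 10^(-1))
pH = 0.1675

0.1675


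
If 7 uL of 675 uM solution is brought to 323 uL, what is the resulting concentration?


C2 = C1 * V1 / V2
C2 = 675 * 7 / 323
C2 = 14.6285 uM

14.6285 uM


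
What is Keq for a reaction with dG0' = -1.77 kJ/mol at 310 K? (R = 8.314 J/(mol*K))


Keq = exp(-dG0 * 1000 / (R * T))
Keq = exp(-(-1.77) * 1000 / (8.314 * 310))
Keq = 1.9873

1.9873


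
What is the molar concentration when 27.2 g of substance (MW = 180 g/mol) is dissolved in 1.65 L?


C = (mass / MW) / volume
C = (27.2 / 180) / 1.65
C = 0.0916 M

0.0916 M


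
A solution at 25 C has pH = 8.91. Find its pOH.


pOH = 14 - pH
pOH = 14 - 8.91
pOH = 5.09

5.09


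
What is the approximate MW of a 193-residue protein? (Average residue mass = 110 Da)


MW = n_residues * 110 Da
MW = 193 * 110
MW = 21230 Da

21230 Da


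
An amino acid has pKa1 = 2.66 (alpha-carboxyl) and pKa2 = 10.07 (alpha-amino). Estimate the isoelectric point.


pI = (pKa1 + pKa2) / 2
pI = (2.66 + 10.07) / 2
pI = 6.365

6.365


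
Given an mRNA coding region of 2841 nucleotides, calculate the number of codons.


codons = nucleotides / 3
codons = 2841 / 3 = 947

947


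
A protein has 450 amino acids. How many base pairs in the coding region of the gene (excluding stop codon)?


Each amino acid = 1 codon = 3 bp
bp = 450 * 3 = 1350 bp

1350 bp


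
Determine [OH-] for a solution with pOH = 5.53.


[OH-] = 10^(-pOH)
[OH-] = 10^(-5.53)
[OH-] = 2.951e-06 M

2.951e-06 M


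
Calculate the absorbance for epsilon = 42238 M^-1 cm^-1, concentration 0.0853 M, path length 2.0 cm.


A = epsilon * c * l
A = 42238 * 0.0853 * 2.0
A = 7205.8028

7205.8028


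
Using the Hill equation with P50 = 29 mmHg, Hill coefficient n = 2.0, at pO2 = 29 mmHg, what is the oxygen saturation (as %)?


Y = pO2^n / (P50^n + pO2^n)
Y = 29^2.0 / (29^2.0 + 29^2.0)
Y = 50.0%

50.0%


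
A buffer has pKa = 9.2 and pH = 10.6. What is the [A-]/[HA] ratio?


[A-]/[HA] = 10^(pH - pKa)
= 10^(10.6 - 9.2)
= 25.1189

25.1189


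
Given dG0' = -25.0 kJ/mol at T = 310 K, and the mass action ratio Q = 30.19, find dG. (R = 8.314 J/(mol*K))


dG = dG0' + RT * ln(Q) / 1000
dG = -25.0 + 8.314 * 310 * ln(30.19) / 1000
dG = -16.2177 kJ/mol

-16.2177 kJ/mol


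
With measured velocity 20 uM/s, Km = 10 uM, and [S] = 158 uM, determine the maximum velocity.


Vmax = v * (Km + [S]) / [S]
Vmax = 20 * (10 + 158) / 158
Vmax = 21.2658 uM/s

21.2658 uM/s


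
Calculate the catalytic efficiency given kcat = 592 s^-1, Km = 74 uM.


Catalytic efficiency = kcat / Km
= 592 / 74
= 8.0 uM^-1*s^-1

8.0 uM^-1*s^-1


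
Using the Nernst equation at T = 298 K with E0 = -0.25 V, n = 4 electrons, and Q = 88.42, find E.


E = E0 - (RT/nF) * ln(Q)
E = -0.25 - (8.314 * 298 / (4 * 96485)) * ln(88.42)
E = -0.2788 V

-0.2788 V


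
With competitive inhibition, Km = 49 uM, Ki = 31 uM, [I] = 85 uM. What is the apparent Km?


Km_app = Km * (1 + [I]/Ki)
Km_app = 49 * (1 + 85/31)
Km_app = 183.3548 uM

183.3548 uM


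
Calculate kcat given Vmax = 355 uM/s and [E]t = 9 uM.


kcat = Vmax / [E]t
kcat = 355 / 9
kcat = 39.4444 s^-1

39.4444 s^-1


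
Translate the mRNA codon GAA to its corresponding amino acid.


Standard genetic code lookup.
Codon GAA -> Glu

Glu


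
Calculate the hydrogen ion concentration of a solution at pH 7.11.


[H+] = 10^(-pH)
[H+] = 10^(-7.11)
[H+] = 7.762e-08 M

7.762e-08 M


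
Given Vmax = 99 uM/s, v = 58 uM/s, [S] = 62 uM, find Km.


Km = [S] * (Vmax - v) / v
Km = 62 * (99 - 58) / 58
Km = 43.8276 uM

43.8276 uM


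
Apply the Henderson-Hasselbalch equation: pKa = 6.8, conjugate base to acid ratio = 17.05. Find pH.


pH = pKa + log10([A-]/[HA])
pH = 6.8 + log10(17.05)
pH = 8.0317

8.0317


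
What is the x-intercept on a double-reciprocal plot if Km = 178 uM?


x-intercept = -1/Km
= -1/178
= -0.0056 1/uM

-0.0056 1/uM


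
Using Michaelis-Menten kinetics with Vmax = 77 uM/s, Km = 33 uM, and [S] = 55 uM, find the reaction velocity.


v = Vmax * [S] / (Km + [S])
v = 77 * 55 / (33 + 55)
v = 48.125 uM/s

48.125 uM/s


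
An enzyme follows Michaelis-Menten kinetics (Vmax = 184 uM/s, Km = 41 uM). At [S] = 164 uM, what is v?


v = Vmax * [S] / (Km + [S])
v = 184 * 164 / (41 + 164)
v = 147.2 uM/s

147.2 uM/s


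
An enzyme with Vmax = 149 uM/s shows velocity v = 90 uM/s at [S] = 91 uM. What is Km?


Km = [S] * (Vmax - v) / v
Km = 91 * (149 - 90) / 90
Km = 59.6556 uM

59.6556 uM


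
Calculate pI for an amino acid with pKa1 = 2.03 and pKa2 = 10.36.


pI = (pKa1 + pKa2) / 2
pI = (2.03 + 10.36) / 2
pI = 6.195

6.195


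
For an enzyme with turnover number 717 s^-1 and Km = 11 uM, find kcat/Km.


Catalytic efficiency = kcat / Km
= 717 / 11
= 65.1818 uM^-1*s^-1

65.1818 uM^-1*s^-1


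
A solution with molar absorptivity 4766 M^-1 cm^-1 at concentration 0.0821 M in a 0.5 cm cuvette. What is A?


A = epsilon * c * l
A = 4766 * 0.0821 * 0.5
A = 195.6443

195.6443


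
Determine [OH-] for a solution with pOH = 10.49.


[OH-] = 10^(-pOH)
[OH-] = 10^(-10.49)
[OH-] = 3.236e-11 M

3.236e-11 M


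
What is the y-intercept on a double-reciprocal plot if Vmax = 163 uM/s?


y-intercept = 1/Vmax
= 1/163
= 0.0061 s/uM

0.0061 s/uM


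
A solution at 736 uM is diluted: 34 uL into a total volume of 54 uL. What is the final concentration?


C2 = C1 * V1 / V2
C2 = 736 * 34 / 54
C2 = 463.4074 uM

463.4074 uM


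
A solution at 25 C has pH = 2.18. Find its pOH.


pOH = 14 - pH
pOH = 14 - 2.18
pOH = 11.82

11.82


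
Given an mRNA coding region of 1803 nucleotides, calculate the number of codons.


codons = nucleotides / 3
codons = 1803 / 3 = 601

601


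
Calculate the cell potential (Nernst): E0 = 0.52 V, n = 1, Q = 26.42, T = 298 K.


E = E0 - (RT/nF) * ln(Q)
E = 0.52 - (8.314 * 298 / (1 * 96485)) * ln(26.42)
E = 0.4359 V

0.4359 V


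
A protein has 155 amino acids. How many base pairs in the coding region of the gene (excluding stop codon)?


Each amino acid = 1 codon = 3 bp
bp = 155 * 3 = 465 bp

465 bp


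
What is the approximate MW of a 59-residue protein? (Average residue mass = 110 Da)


MW = n_residues * 110 Da
MW = 59 * 110
MW = 6490 Da

6490 Da


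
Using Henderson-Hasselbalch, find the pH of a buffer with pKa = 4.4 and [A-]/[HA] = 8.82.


pH = pKa + log10([A-]/[HA])
pH = 4.4 + log10(8.82)
pH = 5.3455

5.3455


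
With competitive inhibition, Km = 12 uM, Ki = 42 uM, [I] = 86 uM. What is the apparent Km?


Km_app = Km * (1 + [I]/Ki)
Km_app = 12 * (1 + 86/42)
Km_app = 36.5714 uM

36.5714 uM


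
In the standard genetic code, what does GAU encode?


Standard genetic code lookup.
Codon GAU -> Asp

Asp


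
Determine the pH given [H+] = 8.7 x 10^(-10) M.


pH = -log10([H+])
pH = -log10(8.7 x 10^(-10))
pH = 9.0605

9.0605


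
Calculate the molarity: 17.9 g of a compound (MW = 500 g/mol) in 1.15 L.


C = (mass / MW) / volume
C = (17.9 / 500) / 1.15
C = 0.0311 M

0.0311 M


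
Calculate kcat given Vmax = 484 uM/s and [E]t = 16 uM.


kcat = Vmax / [E]t
kcat = 484 / 16
kcat = 30.25 s^-1

30.25 s^-1


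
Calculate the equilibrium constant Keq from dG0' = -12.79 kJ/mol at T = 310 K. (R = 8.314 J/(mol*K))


Keq = exp(-dG0 * 1000 / (R * T))
Keq = exp(-(-12.79) * 1000 / (8.314 * 310))
Keq = 142.948

142.948


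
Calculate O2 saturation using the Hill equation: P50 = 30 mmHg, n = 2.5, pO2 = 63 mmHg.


Y = pO2^n / (P50^n + pO2^n)
Y = 63^2.5 / (30^2.5 + 63^2.5)
Y = 86.47%

86.47%


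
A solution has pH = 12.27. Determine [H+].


[H+] = 10^(-pH)
[H+] = 10^(-12.27)
[H+] = 5.370e-13 M

5.370e-13 M


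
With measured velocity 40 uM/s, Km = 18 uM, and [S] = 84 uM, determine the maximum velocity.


Vmax = v * (Km + [S]) / [S]
Vmax = 40 * (18 + 84) / 84
Vmax = 48.5714 uM/s

48.5714 uM/s


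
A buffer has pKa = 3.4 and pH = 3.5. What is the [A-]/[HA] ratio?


[A-]/[HA] = 10^(pH - pKa)
= 10^(3.5 - 3.4)
= 1.2589

1.2589


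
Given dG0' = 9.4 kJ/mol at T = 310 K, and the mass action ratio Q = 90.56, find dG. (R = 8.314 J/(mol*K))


dG = dG0' + RT * ln(Q) / 1000
dG = 9.4 + 8.314 * 310 * ln(90.56) / 1000
dG = 21.0135 kJ/mol

21.0135 kJ/mol


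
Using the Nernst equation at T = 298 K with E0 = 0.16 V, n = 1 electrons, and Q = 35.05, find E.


E = E0 - (RT/nF) * ln(Q)
E = 0.16 - (8.314 * 298 / (1 * 96485)) * ln(35.05)
E = 0.0687 V

0.0687 V


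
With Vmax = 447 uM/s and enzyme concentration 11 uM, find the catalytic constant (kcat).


kcat = Vmax / [E]t
kcat = 447 / 11
kcat = 40.6364 s^-1

40.6364 s^-1


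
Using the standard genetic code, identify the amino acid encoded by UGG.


Standard genetic code lookup.
Codon UGG -> Trp

Trp


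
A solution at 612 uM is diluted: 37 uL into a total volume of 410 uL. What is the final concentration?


C2 = C1 * V1 / V2
C2 = 612 * 37 / 410
C2 = 55.2293 uM

55.2293 uM


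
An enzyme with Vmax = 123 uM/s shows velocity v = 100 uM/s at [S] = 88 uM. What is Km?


Km = [S] * (Vmax - v) / v
Km = 88 * (123 - 100) / 100
Km = 20.24 uM

20.24 uM


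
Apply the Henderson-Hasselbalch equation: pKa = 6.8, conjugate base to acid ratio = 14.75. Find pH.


pH = pKa + log10([A-]/[HA])
pH = 6.8 + log10(14.75)
pH = 7.9688

7.9688


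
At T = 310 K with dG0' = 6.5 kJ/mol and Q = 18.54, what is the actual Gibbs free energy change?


dG = dG0' + RT * ln(Q) / 1000
dG = 6.5 + 8.314 * 310 * ln(18.54) / 1000
dG = 14.0257 kJ/mol

14.0257 kJ/mol


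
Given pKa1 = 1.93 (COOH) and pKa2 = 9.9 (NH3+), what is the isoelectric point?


pI = (pKa1 + pKa2) / 2
pI = (1.93 + 9.9) / 2
pI = 5.915

5.915
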